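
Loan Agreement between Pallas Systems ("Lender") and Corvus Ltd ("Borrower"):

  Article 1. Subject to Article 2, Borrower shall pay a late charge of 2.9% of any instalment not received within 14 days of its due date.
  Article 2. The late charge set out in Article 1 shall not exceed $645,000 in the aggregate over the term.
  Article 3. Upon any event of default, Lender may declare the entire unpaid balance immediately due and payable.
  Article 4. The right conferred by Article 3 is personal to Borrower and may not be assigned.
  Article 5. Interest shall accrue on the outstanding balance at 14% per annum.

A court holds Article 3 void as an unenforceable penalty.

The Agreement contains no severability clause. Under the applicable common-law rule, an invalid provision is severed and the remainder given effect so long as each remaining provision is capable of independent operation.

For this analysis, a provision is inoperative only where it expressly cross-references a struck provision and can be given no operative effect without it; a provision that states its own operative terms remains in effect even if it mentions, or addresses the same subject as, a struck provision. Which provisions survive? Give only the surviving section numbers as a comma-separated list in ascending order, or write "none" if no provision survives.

1, 2, 5

Article 3 is struck. Article 4 merely fixes the non-assignment of Article 3; with Article 3 gone it has nothing to operate on and falls away. With no severability clause, the stated default rule severs what cannot stand and enforces each remaining provision that can operate on its own. The provisions still in force are Article 1, Article 2, and Article 5.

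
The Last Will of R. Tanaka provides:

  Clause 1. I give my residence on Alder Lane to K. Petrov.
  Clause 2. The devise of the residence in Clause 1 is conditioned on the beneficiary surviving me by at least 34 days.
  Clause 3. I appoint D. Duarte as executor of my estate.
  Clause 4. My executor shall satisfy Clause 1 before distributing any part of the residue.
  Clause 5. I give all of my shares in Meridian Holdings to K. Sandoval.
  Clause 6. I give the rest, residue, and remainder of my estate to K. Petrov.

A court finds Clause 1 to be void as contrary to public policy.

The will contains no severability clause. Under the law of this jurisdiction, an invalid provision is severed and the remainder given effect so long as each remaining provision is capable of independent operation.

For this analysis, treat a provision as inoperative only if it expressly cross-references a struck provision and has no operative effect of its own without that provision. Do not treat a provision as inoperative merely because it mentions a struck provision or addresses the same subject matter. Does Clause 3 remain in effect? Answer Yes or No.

Yes

Clause 1 is struck. Clause 2 operates only by reference to Clause 1, so it falls with Clause 1. Clause 4 merely fixes the priority direction for Clause 1; with Clause 1 gone it has nothing to operate on and falls away. Under the stated default rule, only provisions that cannot operate independently fall away; the rest are enforced. That leaves Clause 3, Clause 5, and Clause 6 in effect. Clause 3 is among the surviving provisions, so the answer is yes.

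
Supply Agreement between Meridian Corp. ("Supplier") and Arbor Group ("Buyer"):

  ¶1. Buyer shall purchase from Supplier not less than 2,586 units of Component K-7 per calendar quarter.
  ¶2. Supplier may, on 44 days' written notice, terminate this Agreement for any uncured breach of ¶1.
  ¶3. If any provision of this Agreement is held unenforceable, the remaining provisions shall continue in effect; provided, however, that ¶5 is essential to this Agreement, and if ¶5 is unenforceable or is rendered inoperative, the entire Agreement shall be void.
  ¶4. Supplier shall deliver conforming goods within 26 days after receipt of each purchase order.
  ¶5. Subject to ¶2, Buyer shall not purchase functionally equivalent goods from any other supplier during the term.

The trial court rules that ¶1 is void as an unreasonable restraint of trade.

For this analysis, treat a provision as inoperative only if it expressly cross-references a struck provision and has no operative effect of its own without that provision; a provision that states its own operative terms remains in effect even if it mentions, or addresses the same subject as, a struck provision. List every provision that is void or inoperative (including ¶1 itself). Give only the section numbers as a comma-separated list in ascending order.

1, 2

¶1 is struck. ¶2 has no operative effect of its own apart from ¶1 and is therefore inoperative. ¶5 mentions ¶2 but its own obligation stands independently of ¶2, so ¶5 is not affected. ¶3 makes ¶5 an essential term, but ¶5 is unaffected, so the severability proviso in ¶3 preserves the remaining provisions. That leaves ¶3, ¶4, and ¶5 in effect.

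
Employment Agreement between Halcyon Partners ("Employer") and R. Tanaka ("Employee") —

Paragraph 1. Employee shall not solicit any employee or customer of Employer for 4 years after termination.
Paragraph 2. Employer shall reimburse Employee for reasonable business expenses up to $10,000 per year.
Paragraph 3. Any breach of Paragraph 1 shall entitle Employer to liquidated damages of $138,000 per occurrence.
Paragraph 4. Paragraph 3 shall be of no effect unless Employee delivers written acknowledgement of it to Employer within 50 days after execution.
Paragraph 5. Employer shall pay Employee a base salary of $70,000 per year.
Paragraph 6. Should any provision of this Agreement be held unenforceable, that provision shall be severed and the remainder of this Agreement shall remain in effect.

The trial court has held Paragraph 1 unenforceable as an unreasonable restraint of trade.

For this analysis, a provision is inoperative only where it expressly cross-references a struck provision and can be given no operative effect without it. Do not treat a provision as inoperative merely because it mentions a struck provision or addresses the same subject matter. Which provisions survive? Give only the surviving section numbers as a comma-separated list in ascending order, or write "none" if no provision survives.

2, 5, 6

Paragraph 1 is struck. Paragraph 3 has no operative effect of its own apart from Paragraph 1 and is therefore inoperative. Paragraph 4 merely fixes the acknowledgement condition for Paragraph 3; with Paragraph 3 gone it has nothing to operate on and falls away. Under the severability clause in Paragraph 6, the remaining provisions continue in force. That leaves Paragraph 2, Paragraph 5, and Paragraph 6 in effect.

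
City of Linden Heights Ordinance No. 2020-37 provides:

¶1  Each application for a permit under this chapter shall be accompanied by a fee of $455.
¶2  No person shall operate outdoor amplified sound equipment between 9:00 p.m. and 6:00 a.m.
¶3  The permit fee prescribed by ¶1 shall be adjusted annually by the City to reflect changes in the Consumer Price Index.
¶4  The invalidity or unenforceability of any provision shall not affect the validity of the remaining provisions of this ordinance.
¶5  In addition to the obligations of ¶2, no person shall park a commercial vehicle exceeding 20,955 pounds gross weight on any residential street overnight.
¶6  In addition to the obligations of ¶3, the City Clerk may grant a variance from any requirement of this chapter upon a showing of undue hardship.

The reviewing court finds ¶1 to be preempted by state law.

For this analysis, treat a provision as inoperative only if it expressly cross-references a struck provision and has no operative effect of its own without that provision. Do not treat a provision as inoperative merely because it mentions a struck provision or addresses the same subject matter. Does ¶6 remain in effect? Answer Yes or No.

Yes

¶1 is struck. The whole of ¶3 is the indexation of the permit fee, defined by reference to ¶1, so ¶3 cannot stand once ¶1 is removed. ¶6 mentions ¶3 but its own obligation stands independently of ¶3, so ¶6 is not affected. ¶4 is a severability clause and preserves every provision that can still be given independent effect. That leaves ¶2, ¶4, ¶5, and ¶6 in effect. ¶6 is among the surviving provisions, so the answer is yes.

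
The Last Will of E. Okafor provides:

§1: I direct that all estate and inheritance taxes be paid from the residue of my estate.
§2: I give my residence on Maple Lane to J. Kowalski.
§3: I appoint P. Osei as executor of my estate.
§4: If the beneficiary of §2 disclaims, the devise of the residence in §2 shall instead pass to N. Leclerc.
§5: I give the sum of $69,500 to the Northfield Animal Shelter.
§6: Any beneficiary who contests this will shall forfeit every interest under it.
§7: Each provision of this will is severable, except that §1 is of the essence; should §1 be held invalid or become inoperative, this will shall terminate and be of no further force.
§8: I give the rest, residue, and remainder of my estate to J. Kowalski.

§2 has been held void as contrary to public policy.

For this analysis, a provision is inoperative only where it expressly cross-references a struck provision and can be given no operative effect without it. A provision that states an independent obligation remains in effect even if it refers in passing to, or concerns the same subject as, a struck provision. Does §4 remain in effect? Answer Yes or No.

No

§2 is struck. The only function of §4 is the alternative disposition for §2, so it cannot stand once §2 is removed. §7 makes §1 an essential term, but §1 is unaffected, so the severability proviso in §7 preserves the remaining provisions. That leaves §1, §3, §5, §6, §7, and §8 in effect. §4 is among the inoperative provisions, so the answer is no.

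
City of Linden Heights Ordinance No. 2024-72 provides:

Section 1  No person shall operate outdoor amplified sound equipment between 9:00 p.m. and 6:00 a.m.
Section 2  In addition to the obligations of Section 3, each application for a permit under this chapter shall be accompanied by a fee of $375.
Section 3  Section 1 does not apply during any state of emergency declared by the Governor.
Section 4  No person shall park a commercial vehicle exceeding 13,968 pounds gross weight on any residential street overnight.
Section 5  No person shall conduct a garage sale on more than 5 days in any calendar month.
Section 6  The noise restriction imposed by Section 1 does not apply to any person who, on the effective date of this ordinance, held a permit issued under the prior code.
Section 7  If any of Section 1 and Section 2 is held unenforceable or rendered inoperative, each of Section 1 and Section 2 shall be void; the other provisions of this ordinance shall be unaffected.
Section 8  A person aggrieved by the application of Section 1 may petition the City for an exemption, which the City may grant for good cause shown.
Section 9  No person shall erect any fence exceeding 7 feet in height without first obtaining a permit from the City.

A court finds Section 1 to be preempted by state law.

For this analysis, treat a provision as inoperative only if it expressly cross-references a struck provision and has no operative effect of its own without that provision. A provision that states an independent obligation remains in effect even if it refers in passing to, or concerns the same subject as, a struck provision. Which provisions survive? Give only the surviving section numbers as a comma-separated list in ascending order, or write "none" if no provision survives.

Section 1 is struck. Section 3 has no operative effect of its own apart from Section 1 and is therefore inoperative. The only function of Section 6 is the grandfather exemption from Section 1, so it cannot stand once Section 1 is removed. The only function of Section 8 is the exemption procedure for Section 1, so it cannot stand once Section 1 is removed. Section 7 declares Section 1 and Section 2 mutually dependent; since one of them has fallen, all of them are of no effect. That brings down Section 2 as well. The remainder continues in force under Section 7. That leaves Section 4, Section 5, Section 7, and Section 9 in effect.

4, 5, 7, 9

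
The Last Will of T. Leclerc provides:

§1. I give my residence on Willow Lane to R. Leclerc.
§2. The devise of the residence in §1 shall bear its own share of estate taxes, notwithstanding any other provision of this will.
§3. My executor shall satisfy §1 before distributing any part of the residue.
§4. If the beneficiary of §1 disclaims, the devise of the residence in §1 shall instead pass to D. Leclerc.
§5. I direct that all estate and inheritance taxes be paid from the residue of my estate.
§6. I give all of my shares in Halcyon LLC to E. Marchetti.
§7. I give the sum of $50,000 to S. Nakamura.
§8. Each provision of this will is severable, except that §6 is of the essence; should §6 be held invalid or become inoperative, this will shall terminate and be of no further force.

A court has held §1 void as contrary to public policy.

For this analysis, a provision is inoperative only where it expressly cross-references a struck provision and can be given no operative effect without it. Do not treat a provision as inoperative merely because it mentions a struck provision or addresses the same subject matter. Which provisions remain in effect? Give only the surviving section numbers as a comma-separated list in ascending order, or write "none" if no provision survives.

§1 is struck. §2 operates only by reference to §1, so it falls with §1. §3 has no operative effect of its own apart from §1 and is therefore inoperative. The only function of §4 is the alternative disposition for §1, so it cannot stand once §1 is removed. §8 makes §6 an essential term, but §6 is unaffected, so the severability proviso in §8 preserves the remaining provisions. §5, §6, §7, and §8 remain in effect.

5, 6, 7, 8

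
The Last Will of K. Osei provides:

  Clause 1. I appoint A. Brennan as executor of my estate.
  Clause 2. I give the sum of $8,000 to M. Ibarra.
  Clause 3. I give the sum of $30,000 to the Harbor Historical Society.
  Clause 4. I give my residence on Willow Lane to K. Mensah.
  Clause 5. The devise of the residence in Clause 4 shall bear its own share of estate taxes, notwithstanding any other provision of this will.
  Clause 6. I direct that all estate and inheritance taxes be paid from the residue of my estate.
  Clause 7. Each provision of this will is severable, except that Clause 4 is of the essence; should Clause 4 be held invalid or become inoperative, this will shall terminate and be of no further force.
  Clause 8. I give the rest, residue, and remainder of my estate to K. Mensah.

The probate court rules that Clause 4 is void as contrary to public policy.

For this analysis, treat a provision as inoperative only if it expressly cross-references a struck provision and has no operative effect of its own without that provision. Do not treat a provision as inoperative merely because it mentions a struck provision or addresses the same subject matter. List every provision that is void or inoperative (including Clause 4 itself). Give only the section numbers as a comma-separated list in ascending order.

1, 2, 3, 4, 5, 6, 7, 8

Clause 4 is struck. Clause 5 has no operative effect of its own apart from Clause 4 and is therefore inoperative. Clause 7 makes Clause 4 an essential term, and Clause 4 is the provision held invalid; under Clause 7, the entire will is therefore void. No provision of the will survives.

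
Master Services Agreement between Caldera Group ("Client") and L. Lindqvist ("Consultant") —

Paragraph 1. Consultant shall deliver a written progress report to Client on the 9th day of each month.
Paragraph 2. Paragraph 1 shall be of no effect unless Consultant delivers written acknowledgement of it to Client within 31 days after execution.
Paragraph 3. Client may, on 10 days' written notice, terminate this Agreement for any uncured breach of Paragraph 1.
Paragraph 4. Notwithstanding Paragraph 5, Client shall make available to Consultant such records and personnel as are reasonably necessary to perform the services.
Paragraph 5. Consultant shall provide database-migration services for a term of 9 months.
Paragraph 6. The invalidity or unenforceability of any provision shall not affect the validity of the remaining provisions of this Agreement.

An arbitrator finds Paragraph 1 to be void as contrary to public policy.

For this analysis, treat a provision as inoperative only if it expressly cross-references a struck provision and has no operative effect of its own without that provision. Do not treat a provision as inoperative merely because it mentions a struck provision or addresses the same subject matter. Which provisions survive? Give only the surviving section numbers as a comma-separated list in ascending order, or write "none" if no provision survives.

4, 5, 6

Paragraph 1 is struck. Paragraph 2 operates only by reference to Paragraph 1, so it falls with Paragraph 1. Paragraph 3 merely fixes the termination right for breach of Paragraph 1; with Paragraph 1 gone it has nothing to operate on and falls away. Under the severability clause in Paragraph 6, the remaining provisions continue in force. The provisions still in force are Paragraph 4, Paragraph 5, and Paragraph 6.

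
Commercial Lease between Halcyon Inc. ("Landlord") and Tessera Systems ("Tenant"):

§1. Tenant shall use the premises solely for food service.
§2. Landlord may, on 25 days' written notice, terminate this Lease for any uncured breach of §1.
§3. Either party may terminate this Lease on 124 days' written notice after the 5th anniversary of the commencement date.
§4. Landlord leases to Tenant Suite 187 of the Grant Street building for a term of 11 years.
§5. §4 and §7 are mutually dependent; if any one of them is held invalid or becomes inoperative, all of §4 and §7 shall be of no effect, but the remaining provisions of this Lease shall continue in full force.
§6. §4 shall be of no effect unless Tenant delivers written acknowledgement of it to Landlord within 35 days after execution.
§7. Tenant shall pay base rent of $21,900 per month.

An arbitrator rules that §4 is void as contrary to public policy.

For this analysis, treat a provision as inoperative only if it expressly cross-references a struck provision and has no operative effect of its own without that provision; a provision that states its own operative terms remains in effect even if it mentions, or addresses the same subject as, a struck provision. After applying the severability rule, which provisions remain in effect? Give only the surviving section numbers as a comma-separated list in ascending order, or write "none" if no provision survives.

§4 is struck. The only function of §6 is the acknowledgement condition for §4, so it cannot stand once §4 is removed. §5 declares §4 and §7 mutually dependent; since one of them has fallen, all of them are of no effect. That brings down §7 as well. The remainder continues in force under §5. §1, §2, §3, and §5 remain in effect.

1, 2, 3, 5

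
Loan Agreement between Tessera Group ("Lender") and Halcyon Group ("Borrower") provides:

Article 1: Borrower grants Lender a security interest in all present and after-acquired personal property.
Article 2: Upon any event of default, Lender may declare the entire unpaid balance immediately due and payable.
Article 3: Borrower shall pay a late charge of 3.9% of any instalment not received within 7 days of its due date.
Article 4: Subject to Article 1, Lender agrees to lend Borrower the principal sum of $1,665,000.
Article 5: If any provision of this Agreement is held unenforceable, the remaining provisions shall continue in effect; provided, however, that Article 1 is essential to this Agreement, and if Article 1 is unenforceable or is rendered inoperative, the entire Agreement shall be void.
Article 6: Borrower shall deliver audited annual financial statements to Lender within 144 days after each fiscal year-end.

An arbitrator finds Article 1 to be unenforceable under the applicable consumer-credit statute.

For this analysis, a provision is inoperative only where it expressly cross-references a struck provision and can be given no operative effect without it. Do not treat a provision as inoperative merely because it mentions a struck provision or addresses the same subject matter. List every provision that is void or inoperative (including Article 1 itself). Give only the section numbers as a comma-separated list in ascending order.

1, 2, 3, 4, 5, 6

Article 1 is struck. Nothing else in the Agreement is defined by reference to Article 1. Article 5 makes Article 1 an essential term, and Article 1 is the provision held invalid; under Article 5, the entire Agreement is therefore void. No provision of the Agreement survives.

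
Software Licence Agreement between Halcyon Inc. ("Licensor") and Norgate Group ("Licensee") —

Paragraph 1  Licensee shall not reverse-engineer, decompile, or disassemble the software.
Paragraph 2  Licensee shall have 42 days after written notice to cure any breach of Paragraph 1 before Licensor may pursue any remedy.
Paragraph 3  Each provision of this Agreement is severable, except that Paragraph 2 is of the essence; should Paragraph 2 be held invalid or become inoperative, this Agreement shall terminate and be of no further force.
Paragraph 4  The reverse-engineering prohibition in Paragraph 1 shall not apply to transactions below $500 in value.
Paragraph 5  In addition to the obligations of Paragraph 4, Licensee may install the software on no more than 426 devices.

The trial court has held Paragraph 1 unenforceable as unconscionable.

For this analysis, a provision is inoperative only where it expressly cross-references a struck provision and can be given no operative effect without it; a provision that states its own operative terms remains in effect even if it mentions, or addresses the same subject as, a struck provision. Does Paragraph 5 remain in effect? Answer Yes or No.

Paragraph 1 is struck. Paragraph 2 has no operative effect of its own apart from Paragraph 1 and is therefore inoperative. Paragraph 4 operates only by reference to Paragraph 1, so it falls with Paragraph 1. Paragraph 3 makes Paragraph 2 an essential term, and Paragraph 2 has been rendered inoperative by the cascade; under Paragraph 3, the entire Agreement is therefore void. No provision of the Agreement survives. Paragraph 5 is among the inoperative provisions, so the answer is no.

No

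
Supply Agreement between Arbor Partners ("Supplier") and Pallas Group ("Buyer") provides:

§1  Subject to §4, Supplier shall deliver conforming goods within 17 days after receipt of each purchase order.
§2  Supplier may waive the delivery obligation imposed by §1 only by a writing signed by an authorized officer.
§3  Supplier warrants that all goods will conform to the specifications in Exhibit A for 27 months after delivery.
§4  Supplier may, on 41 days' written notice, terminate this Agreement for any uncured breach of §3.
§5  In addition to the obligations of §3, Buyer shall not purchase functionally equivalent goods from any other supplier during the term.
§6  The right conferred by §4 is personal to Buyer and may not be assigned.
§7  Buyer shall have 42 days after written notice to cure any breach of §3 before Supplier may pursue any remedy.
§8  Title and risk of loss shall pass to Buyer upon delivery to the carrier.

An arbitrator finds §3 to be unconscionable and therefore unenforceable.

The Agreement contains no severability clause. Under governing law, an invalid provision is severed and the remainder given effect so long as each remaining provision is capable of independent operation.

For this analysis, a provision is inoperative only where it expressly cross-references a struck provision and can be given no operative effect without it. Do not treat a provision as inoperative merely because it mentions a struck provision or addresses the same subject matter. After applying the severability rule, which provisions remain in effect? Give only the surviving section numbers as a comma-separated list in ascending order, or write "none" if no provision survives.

1, 2, 5, 8

§3 is struck. §4 merely fixes the termination right for breach of §3; with §3 gone it has nothing to operate on and falls away. §7 merely fixes the cure period for breach of §3; with §3 gone it has nothing to operate on and falls away. The only function of §6 is the non-assignment of §4, so it cannot stand once §4 is removed. §5 mentions §3 but its own obligation stands independently of §3, so §5 is not affected. §1 mentions §4 but its own obligation stands independently of §4, so §1 is not affected. With no severability clause, the stated default rule severs what cannot stand and enforces each remaining provision that can operate on its own. That leaves §1, §2, §5, and §8 in effect.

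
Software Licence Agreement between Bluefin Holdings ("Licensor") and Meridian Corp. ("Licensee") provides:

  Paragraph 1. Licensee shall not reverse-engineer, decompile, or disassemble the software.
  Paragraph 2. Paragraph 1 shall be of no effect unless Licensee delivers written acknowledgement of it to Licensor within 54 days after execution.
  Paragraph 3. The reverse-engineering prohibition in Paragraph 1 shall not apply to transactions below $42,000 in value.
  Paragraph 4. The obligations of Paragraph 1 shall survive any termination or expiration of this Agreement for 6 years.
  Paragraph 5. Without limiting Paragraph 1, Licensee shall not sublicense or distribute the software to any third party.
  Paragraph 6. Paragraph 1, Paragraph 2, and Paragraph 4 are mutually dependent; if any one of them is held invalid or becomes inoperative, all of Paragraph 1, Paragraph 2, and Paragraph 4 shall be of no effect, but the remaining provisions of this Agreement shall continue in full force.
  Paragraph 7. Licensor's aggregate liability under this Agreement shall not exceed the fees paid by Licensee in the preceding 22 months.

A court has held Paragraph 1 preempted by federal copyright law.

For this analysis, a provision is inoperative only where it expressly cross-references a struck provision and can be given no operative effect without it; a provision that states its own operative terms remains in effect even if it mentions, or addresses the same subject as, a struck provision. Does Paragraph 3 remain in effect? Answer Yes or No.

No

Paragraph 1 is struck. Paragraph 2 merely fixes the acknowledgement condition for Paragraph 1; with Paragraph 1 gone it has nothing to operate on and falls away. Paragraph 3 operates only by reference to Paragraph 1, so it falls with Paragraph 1. Paragraph 4 operates only by reference to Paragraph 1, so it falls with Paragraph 1. Although Paragraph 5 refers to Paragraph 1, its operative terms do not depend on Paragraph 1, so it remains in effect. Paragraph 6 declares Paragraph 1, Paragraph 2, and Paragraph 4 mutually dependent; since one of them has fallen, all of them are of no effect. The remainder continues in force under Paragraph 6. That leaves Paragraph 5, Paragraph 6, and Paragraph 7 in effect. Paragraph 3 is among the inoperative provisions, so the answer is no.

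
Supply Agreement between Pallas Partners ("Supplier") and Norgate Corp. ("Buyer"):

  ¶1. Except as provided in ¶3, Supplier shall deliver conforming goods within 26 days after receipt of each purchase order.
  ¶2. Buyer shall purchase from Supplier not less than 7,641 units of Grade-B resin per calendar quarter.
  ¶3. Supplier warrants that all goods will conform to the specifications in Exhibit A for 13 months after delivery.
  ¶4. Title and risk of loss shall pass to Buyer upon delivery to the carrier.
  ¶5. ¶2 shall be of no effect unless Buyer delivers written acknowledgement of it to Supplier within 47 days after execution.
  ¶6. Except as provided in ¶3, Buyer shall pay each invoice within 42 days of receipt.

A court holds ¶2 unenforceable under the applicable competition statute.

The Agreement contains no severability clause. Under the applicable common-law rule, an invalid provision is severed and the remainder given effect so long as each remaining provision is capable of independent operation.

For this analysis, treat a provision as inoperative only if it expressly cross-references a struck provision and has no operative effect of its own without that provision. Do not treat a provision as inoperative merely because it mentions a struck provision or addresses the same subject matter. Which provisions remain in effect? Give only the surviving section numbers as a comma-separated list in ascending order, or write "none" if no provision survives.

1, 3, 4, 6

¶2 is struck. ¶5 has no operative effect of its own apart from ¶2 and is therefore inoperative. With no severability clause, the stated default rule severs what cannot stand and enforces each remaining provision that can operate on its own. ¶1, ¶3, ¶4, and ¶6 remain in effect.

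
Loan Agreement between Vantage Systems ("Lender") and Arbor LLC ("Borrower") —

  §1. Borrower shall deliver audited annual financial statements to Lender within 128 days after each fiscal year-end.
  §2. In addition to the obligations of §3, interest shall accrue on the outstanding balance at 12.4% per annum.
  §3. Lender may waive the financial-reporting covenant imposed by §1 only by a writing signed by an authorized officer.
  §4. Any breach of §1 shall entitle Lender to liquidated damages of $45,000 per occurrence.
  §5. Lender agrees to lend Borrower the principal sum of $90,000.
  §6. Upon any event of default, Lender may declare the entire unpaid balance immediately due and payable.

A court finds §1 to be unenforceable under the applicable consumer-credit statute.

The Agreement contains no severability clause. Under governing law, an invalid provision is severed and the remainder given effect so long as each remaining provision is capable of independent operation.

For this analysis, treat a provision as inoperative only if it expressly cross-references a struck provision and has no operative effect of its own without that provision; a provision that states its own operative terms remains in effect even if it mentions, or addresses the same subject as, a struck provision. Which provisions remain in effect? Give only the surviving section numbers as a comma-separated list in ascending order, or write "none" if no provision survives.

2, 5, 6

§1 is struck. §3 merely fixes the waiver condition for §1; with §1 gone it has nothing to operate on and falls away. §4 operates only by reference to §1, so it falls with §1. §2 mentions §3 but its own obligation stands independently of §3, so §2 is not affected. With no severability clause, the stated default rule severs what cannot stand and enforces each remaining provision that can operate on its own. §2, §5, and §6 remain in effect.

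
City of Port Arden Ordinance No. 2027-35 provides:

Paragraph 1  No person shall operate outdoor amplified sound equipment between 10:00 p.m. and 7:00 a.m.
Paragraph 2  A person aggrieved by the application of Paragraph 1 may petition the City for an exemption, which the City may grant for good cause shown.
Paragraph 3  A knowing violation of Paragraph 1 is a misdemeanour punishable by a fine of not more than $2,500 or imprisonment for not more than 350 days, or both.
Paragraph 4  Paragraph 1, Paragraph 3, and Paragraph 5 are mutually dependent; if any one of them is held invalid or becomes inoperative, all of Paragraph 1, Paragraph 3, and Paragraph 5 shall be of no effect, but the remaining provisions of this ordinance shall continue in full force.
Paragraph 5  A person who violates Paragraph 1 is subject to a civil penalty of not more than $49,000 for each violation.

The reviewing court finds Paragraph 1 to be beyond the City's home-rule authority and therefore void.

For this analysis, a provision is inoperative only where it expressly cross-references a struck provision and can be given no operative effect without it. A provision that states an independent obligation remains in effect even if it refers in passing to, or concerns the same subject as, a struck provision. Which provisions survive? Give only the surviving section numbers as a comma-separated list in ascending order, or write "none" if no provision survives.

4

Paragraph 1 is struck. The only function of Paragraph 2 is the exemption procedure for Paragraph 1, so it cannot stand once Paragraph 1 is removed. The only function of Paragraph 3 is the criminal penalty for violating Paragraph 1, so it cannot stand once Paragraph 1 is removed. The only function of Paragraph 5 is the civil penalty for violating Paragraph 1, so it cannot stand once Paragraph 1 is removed. Paragraph 4 declares Paragraph 1, Paragraph 3, and Paragraph 5 mutually dependent; since one of them has fallen, all of them are of no effect. The remainder continues in force under Paragraph 4. Only Paragraph 4 remains in effect.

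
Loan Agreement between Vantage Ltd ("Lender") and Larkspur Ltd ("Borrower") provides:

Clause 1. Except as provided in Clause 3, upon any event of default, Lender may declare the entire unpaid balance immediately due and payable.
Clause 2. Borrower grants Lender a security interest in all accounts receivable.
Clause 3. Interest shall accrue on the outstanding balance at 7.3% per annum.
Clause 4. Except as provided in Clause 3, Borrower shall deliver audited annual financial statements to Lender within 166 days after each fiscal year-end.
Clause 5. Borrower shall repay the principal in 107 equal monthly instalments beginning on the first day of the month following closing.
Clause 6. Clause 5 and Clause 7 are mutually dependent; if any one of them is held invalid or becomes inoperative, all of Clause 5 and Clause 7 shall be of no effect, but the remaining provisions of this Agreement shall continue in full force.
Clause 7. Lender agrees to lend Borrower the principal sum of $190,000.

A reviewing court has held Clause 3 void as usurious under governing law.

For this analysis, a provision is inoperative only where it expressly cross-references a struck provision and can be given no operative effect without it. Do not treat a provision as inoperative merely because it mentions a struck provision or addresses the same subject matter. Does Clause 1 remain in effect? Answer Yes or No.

Clause 3 is struck. Clause 1 mentions Clause 3 but its own obligation stands independently of Clause 3, so Clause 1 is not affected. Although Clause 4 refers to Clause 3, its operative terms do not depend on Clause 3, so it remains in effect. Nothing else in the Agreement is defined by reference to Clause 3. Clause 6 ties Clause 5 and Clause 7 together, but none of those is affected here; the remaining provisions continue in force under Clause 6. The provisions still in force are Clause 1, Clause 2, Clause 4, Clause 5, Clause 6, and Clause 7. Clause 1 is among the surviving provisions, so the answer is yes.

Yes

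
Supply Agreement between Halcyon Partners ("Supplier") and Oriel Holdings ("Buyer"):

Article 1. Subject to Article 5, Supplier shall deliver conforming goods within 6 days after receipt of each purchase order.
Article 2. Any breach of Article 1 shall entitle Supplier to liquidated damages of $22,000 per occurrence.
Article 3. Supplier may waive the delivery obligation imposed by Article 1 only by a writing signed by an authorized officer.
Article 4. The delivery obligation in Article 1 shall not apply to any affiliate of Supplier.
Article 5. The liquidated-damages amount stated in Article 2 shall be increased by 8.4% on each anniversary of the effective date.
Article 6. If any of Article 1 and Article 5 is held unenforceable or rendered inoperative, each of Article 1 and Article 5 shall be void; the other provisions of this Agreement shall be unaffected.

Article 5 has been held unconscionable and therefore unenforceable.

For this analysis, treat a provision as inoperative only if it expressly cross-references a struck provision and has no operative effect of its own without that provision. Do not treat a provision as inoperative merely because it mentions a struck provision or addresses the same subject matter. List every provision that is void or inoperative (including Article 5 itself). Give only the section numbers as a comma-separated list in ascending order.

1, 2, 3, 4, 5

Article 5 is struck. Nothing else in the Agreement is defined by reference to Article 5. Article 6 declares Article 1 and Article 5 mutually dependent; since one of them has fallen, all of them are of no effect. That brings down Article 1 as well. Article 2, Article 3, and Article 4 in turn depend solely on a provision now struck and likewise fall. The remainder continues in force under Article 6. Only Article 6 remains in effect.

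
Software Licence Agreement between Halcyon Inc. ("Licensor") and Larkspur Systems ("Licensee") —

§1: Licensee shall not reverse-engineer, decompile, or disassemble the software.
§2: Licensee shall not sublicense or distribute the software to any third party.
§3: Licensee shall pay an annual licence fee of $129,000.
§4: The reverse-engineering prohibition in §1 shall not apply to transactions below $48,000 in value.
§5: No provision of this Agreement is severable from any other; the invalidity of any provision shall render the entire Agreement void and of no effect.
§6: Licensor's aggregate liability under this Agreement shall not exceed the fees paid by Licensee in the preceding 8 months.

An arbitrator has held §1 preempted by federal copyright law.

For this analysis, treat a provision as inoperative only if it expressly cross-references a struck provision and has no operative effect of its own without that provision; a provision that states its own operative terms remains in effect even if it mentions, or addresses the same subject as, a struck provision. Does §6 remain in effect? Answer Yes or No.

§1 is struck. The whole of §4 is the carve-out from the reverse-engineering prohibition, defined by reference to §1, so §4 cannot stand once §1 is removed. §5 provides that the Agreement is not severable, so the invalidity of any one provision voids the entire Agreement. No provision of the Agreement survives. §6 is among the inoperative provisions, so the answer is no.

No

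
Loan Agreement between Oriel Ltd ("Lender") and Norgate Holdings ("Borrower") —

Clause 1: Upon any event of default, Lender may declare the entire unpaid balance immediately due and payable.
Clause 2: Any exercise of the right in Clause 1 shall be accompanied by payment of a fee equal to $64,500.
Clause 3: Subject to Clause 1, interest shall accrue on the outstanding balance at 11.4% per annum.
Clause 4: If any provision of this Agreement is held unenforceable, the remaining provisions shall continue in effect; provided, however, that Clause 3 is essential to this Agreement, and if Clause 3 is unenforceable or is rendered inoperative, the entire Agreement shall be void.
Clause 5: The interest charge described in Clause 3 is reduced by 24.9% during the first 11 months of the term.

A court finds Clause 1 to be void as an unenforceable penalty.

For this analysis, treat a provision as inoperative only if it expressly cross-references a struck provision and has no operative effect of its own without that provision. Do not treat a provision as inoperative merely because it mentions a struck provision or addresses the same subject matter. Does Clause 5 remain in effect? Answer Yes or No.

Clause 1 is struck. Clause 2 has no operative effect of its own apart from Clause 1 and is therefore inoperative. Clause 3 mentions Clause 1 but its own obligation stands independently of Clause 1, so Clause 3 is not affected. Clause 4 makes Clause 3 an essential term, but Clause 3 is unaffected, so the severability proviso in Clause 4 preserves the remaining provisions. Clause 3, Clause 4, and Clause 5 remain in effect. Clause 5 is among the surviving provisions, so the answer is yes.

Yes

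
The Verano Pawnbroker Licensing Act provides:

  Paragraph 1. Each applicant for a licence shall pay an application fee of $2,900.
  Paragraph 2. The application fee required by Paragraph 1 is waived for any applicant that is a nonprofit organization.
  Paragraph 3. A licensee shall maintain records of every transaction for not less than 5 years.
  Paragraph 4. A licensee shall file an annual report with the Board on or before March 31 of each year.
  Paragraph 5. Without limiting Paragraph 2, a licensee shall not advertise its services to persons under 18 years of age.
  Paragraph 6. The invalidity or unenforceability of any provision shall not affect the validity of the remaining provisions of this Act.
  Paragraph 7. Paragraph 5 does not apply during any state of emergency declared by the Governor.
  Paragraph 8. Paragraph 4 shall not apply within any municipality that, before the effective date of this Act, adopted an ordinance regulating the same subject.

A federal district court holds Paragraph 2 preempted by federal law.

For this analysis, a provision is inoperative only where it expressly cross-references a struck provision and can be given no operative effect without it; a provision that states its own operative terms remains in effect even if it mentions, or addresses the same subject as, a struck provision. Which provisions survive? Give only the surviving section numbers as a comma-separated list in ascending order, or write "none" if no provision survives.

1, 3, 4, 5, 6, 7, 8

Paragraph 2 is struck. Although Paragraph 5 refers to Paragraph 2, its operative terms do not depend on Paragraph 2, so it remains in effect. No other provision's operative terms depend on Paragraph 2. Paragraph 6 is a severability clause and preserves every provision that can still be given independent effect. That leaves Paragraph 1, Paragraph 3, Paragraph 4, Paragraph 5, Paragraph 6, Paragraph 7, and Paragraph 8 in effect.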